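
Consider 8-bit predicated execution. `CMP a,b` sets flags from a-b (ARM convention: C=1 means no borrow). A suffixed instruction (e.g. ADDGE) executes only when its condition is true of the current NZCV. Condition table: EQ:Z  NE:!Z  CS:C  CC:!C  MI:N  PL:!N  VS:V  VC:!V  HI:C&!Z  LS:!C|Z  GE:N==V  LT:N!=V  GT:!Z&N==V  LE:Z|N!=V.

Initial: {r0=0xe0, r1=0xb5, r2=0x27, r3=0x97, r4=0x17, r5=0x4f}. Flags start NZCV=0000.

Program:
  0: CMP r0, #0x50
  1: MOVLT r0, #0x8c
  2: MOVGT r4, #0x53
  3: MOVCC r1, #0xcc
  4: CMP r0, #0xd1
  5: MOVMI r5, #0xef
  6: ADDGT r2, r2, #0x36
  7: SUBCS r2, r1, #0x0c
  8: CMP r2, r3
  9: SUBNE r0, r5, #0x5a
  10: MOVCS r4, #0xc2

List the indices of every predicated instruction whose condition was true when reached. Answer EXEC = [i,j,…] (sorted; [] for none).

[0] flags=1010 → (cmp)
[1] flags=1010 LT?T → r0=0x8c
[2] flags=1010 GT?F → skip
[3] flags=1010 CC?F → skip
[4] flags=1000 → (cmp)
[5] flags=1000 MI?T → r5=0xef
[6] flags=1000 GT?F → skip
[7] flags=1000 CS?F → skip
[8] flags=1001 → (cmp)
[9] flags=1001 NE?T → r0=0x95
[10] flags=1001 CS?F → skip

EXEC = [1,5,9]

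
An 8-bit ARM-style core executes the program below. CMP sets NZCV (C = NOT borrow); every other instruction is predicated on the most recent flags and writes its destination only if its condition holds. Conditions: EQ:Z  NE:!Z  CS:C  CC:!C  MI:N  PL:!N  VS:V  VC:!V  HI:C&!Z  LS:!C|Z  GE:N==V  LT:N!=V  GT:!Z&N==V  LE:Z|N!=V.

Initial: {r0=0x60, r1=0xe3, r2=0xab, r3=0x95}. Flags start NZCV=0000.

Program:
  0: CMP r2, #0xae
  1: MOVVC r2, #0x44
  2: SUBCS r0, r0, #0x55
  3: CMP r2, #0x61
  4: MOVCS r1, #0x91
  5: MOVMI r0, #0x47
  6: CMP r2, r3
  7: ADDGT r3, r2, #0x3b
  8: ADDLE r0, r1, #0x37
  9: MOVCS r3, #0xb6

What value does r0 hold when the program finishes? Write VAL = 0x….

VAL = 0x47

[0] flags=1000 → (cmp)
[1] flags=1000 VC?T → r2=0x44
[2] flags=1000 CS?F → skip
[3] flags=1000 → (cmp)
[4] flags=1000 CS?F → skip
[5] flags=1000 MI?T → r0=0x47
[6] flags=1001 → (cmp)
[7] flags=1001 GT?T → r3=0x7f
[8] flags=1001 LE?F → skip
[9] flags=1001 CS?F → skip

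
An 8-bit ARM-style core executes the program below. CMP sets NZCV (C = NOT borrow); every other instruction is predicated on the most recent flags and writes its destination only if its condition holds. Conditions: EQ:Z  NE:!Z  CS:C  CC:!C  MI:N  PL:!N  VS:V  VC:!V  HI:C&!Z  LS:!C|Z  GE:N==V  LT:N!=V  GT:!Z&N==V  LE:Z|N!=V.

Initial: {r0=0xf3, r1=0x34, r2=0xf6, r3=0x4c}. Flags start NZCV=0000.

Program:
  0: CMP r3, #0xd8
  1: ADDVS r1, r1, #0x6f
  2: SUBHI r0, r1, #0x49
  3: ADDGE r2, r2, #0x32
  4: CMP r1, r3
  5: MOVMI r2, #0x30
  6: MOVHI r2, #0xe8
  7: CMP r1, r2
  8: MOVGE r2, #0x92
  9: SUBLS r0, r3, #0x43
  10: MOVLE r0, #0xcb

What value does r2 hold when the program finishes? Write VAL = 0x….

VAL = 0x92

[0] flags=0000 → (cmp)
[1] flags=0000 VS?F → skip
[2] flags=0000 HI?F → skip
[3] flags=0000 GE?T → r2=0x28
[4] flags=1000 → (cmp)
[5] flags=1000 MI?T → r2=0x30
[6] flags=1000 HI?F → skip
[7] flags=0010 → (cmp)
[8] flags=0010 GE?T → r2=0x92
[9] flags=0010 LS?F → skip
[10] flags=0010 LE?F → skip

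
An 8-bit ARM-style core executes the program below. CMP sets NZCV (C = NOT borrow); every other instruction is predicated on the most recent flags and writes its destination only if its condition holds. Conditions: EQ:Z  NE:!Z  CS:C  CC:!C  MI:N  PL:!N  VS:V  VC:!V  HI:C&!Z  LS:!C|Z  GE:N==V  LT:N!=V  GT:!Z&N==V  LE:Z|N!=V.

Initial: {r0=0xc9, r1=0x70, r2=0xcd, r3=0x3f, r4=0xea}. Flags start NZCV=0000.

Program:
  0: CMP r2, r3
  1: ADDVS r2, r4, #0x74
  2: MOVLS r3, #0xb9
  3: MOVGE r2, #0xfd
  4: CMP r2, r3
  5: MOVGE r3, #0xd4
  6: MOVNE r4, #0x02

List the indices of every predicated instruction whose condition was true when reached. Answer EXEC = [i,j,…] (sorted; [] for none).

[0] flags=1010 → (cmp)
[1] flags=1010 VS?F → skip
[2] flags=1010 LS?F → skip
[3] flags=1010 GE?F → skip
[4] flags=1010 → (cmp)
[5] flags=1010 GE?F → skip
[6] flags=1010 NE?T → r4=0x02

EXEC = [6]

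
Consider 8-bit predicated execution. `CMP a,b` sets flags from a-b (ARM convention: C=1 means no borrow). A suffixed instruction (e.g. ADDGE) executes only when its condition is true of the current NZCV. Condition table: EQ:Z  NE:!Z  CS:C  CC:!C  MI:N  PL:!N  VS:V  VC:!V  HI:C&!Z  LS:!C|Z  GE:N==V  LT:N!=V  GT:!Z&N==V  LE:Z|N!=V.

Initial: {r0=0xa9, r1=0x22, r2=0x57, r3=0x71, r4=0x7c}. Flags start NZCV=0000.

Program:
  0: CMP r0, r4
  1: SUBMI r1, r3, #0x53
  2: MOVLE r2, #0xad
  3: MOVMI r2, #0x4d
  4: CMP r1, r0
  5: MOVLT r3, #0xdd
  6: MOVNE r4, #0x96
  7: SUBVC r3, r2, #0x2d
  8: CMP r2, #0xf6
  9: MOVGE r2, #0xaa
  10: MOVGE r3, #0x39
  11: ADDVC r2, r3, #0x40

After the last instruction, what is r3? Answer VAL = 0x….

0: ✓ CMP  NZCV=0011
1: · SUBMI
2: ✓ MOVLE  r2←0xad
3: · MOVMI
4: ✓ CMP  NZCV=0000
5: · MOVLT
6: ✓ MOVNE  r4←0x96
7: ✓ SUBVC  r3←0x80
8: ✓ CMP  NZCV=1000
9: · MOVGE
10: · MOVGE
11: ✓ ADDVC  r2←0xc0

VAL = 0x80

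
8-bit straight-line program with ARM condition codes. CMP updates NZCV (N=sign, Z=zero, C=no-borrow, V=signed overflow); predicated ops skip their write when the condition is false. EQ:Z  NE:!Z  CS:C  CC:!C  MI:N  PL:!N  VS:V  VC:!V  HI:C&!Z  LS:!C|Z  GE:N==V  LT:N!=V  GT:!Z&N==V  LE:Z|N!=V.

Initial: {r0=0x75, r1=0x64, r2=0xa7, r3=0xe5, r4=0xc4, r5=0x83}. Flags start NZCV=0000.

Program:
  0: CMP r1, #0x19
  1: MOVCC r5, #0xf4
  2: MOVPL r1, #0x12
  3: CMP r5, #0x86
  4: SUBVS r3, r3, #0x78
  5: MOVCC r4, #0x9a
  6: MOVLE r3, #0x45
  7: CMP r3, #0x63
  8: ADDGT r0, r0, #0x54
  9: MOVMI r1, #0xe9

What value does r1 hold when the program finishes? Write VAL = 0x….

[0] flags=0010 → (cmp)
[1] flags=0010 CC?F → skip
[2] flags=0010 PL?T → r1=0x12
[3] flags=1000 → (cmp)
[4] flags=1000 VS?F → skip
[5] flags=1000 CC?T → r4=0x9a
[6] flags=1000 LE?T → r3=0x45
[7] flags=1000 → (cmp)
[8] flags=1000 GT?F → skip
[9] flags=1000 MI?T → r1=0xe9

VAL = 0xe9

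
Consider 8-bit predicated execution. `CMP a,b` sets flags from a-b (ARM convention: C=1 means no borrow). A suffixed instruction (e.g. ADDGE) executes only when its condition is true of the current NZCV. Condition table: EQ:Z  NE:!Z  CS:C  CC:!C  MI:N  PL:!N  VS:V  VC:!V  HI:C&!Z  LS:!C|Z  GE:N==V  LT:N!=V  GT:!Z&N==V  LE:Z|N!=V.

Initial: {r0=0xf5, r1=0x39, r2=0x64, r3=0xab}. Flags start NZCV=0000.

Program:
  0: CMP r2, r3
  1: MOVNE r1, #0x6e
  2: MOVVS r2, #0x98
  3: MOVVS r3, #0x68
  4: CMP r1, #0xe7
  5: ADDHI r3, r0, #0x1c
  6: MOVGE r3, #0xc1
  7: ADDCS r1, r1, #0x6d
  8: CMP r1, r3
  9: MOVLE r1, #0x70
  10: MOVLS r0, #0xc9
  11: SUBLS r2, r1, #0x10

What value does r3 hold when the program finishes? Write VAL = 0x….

VAL = 0xc1

0: ✓ CMP  NZCV=1001
1: ✓ MOVNE  r1←0x6e
2: ✓ MOVVS  r2←0x98
3: ✓ MOVVS  r3←0x68
4: ✓ CMP  NZCV=1001
5: · ADDHI
6: ✓ MOVGE  r3←0xc1
7: · ADDCS
8: ✓ CMP  NZCV=1001
9: · MOVLE
10: ✓ MOVLS  r0←0xc9
11: ✓ SUBLS  r2←0x5e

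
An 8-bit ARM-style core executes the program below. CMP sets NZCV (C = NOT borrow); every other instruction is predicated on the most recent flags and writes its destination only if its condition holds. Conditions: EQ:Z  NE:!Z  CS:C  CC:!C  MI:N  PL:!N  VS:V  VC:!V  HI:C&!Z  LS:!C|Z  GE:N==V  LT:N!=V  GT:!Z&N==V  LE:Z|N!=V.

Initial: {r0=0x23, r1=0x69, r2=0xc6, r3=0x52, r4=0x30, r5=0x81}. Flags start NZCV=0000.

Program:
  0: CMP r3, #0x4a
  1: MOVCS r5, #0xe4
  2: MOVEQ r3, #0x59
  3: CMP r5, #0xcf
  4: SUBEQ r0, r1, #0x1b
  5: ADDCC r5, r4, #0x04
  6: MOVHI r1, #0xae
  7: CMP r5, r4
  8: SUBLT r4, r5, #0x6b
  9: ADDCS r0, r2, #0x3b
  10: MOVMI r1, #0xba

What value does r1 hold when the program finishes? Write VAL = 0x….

VAL = 0xba

0: ✓ CMP  NZCV=0010
1: ✓ MOVCS  r5←0xe4
2: · MOVEQ
3: ✓ CMP  NZCV=0010
4: · SUBEQ
5: · ADDCC
6: ✓ MOVHI  r1←0xae
7: ✓ CMP  NZCV=1010
8: ✓ SUBLT  r4←0x79
9: ✓ ADDCS  r0←0x01
10: ✓ MOVMI  r1←0xba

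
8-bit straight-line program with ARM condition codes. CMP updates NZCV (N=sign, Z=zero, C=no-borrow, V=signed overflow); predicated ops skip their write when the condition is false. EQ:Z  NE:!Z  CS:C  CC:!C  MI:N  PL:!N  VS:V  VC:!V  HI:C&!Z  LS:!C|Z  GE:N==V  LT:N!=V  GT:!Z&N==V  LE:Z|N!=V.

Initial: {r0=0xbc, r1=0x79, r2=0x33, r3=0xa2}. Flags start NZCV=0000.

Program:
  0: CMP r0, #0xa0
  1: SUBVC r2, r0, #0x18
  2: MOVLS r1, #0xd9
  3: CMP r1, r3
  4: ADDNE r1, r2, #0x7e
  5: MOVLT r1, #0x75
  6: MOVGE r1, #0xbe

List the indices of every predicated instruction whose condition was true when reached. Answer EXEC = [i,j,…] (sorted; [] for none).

EXEC = [1,4,6]

0: ✓ CMP  NZCV=0010
1: ✓ SUBVC  r2←0xa4
2: · MOVLS
3: ✓ CMP  NZCV=1001
4: ✓ ADDNE  r1←0x22
5: · MOVLT
6: ✓ MOVGE  r1←0xbe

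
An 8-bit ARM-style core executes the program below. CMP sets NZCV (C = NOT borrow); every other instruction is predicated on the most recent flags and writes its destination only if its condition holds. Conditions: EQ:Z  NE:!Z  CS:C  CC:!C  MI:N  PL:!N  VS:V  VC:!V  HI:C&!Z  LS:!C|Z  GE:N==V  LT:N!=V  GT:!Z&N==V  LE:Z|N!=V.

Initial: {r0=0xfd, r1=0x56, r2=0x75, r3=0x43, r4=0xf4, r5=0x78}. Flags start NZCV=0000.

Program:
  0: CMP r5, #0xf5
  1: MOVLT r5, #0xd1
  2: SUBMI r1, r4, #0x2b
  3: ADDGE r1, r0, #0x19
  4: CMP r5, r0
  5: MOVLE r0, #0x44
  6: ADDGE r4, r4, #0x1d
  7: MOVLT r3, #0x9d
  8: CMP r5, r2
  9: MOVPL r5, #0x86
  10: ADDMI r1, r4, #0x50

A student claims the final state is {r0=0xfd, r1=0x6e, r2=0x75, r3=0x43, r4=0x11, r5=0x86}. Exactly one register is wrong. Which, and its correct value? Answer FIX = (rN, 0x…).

0: ✓ CMP  NZCV=1001
1: · MOVLT
2: ✓ SUBMI  r1←0xc9
3: ✓ ADDGE  r1←0x16
4: ✓ CMP  NZCV=0000
5: · MOVLE
6: ✓ ADDGE  r4←0x11
7: · MOVLT
8: ✓ CMP  NZCV=0010
9: ✓ MOVPL  r5←0x86
10: · ADDMI

FIX = (r1, 0x16)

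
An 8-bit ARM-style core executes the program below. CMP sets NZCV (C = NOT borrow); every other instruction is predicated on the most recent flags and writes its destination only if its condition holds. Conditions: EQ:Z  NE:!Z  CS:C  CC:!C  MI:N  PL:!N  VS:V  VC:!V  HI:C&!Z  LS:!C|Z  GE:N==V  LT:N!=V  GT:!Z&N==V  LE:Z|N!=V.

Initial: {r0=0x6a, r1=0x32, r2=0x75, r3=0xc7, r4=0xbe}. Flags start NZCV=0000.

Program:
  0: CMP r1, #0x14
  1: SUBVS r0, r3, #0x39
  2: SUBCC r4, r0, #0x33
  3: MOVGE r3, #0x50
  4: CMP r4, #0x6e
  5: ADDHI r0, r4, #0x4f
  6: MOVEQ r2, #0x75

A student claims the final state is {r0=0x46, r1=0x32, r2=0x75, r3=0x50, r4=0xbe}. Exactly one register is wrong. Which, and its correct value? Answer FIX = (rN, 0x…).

FIX = (r0, 0x0d)

0: ✓ CMP  NZCV=0010
1: · SUBVS
2: · SUBCC
3: ✓ MOVGE  r3←0x50
4: ✓ CMP  NZCV=0011
5: ✓ ADDHI  r0←0x0d
6: · MOVEQ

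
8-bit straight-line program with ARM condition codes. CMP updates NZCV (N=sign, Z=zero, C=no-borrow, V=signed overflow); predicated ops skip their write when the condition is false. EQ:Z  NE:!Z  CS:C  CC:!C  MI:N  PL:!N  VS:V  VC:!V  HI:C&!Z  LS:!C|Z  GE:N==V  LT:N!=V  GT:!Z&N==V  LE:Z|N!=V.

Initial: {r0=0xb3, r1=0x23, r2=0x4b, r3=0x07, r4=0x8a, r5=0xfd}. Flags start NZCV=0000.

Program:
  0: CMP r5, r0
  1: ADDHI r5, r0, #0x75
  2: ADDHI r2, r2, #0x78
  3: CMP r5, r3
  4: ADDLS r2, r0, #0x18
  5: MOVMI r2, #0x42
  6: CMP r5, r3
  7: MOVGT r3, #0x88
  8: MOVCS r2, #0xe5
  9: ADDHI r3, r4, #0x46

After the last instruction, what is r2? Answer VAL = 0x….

VAL = 0xe5

0: ✓ CMP  NZCV=0010
1: ✓ ADDHI  r5←0x28
2: ✓ ADDHI  r2←0xc3
3: ✓ CMP  NZCV=0010
4: · ADDLS
5: · MOVMI
6: ✓ CMP  NZCV=0010
7: ✓ MOVGT  r3←0x88
8: ✓ MOVCS  r2←0xe5
9: ✓ ADDHI  r3←0xd0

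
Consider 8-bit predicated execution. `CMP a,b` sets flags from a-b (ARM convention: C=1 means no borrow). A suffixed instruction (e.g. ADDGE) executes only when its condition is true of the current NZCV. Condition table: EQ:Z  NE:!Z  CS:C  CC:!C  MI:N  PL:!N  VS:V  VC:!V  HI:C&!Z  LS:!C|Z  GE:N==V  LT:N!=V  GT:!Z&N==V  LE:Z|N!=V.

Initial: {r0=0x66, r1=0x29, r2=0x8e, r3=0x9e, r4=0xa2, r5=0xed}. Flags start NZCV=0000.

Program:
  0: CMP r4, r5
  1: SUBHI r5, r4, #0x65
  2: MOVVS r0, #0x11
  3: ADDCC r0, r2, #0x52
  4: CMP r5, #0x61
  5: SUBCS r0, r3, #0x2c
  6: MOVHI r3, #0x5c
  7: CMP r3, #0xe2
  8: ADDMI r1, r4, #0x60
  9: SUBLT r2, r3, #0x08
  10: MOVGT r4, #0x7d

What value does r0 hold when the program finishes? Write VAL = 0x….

VAL = 0x72

0: ✓ CMP  NZCV=1000
1: · SUBHI
2: · MOVVS
3: ✓ ADDCC  r0←0xe0
4: ✓ CMP  NZCV=1010
5: ✓ SUBCS  r0←0x72
6: ✓ MOVHI  r3←0x5c
7: ✓ CMP  NZCV=0000
8: · ADDMI
9: · SUBLT
10: ✓ MOVGT  r4←0x7d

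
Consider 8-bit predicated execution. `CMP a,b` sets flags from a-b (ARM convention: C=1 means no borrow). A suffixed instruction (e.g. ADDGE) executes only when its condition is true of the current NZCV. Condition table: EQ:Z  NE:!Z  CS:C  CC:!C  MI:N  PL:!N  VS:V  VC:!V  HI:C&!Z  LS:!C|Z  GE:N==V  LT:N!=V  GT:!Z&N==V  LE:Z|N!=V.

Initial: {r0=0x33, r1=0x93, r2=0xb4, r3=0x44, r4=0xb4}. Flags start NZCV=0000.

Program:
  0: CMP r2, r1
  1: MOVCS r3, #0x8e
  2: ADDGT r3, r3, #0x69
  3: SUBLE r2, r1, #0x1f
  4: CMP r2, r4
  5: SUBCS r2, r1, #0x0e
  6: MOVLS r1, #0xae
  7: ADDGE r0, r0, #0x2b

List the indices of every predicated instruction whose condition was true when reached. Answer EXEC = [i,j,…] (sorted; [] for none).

[0] flags=0010 → (cmp)
[1] flags=0010 CS?T → r3=0x8e
[2] flags=0010 GT?T → r3=0xf7
[3] flags=0010 LE?F → skip
[4] flags=0110 → (cmp)
[5] flags=0110 CS?T → r2=0x85
[6] flags=0110 LS?T → r1=0xae
[7] flags=0110 GE?T → r0=0x5e

EXEC = [1,2,5,6,7]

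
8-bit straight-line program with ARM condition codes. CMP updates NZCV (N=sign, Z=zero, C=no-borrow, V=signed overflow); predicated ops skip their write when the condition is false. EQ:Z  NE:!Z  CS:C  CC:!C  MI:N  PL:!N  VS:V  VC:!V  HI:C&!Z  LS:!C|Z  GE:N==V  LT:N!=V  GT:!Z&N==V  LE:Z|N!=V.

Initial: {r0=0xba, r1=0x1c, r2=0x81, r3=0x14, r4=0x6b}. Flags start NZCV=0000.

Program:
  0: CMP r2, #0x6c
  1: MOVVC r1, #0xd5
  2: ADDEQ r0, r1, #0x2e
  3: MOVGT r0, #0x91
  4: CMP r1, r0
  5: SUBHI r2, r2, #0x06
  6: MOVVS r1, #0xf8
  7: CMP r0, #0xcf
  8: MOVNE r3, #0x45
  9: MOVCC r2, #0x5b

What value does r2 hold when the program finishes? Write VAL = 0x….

VAL = 0x5b

0: ✓ CMP  NZCV=0011
1: · MOVVC
2: · ADDEQ
3: · MOVGT
4: ✓ CMP  NZCV=0000
5: · SUBHI
6: · MOVVS
7: ✓ CMP  NZCV=1000
8: ✓ MOVNE  r3←0x45
9: ✓ MOVCC  r2←0x5b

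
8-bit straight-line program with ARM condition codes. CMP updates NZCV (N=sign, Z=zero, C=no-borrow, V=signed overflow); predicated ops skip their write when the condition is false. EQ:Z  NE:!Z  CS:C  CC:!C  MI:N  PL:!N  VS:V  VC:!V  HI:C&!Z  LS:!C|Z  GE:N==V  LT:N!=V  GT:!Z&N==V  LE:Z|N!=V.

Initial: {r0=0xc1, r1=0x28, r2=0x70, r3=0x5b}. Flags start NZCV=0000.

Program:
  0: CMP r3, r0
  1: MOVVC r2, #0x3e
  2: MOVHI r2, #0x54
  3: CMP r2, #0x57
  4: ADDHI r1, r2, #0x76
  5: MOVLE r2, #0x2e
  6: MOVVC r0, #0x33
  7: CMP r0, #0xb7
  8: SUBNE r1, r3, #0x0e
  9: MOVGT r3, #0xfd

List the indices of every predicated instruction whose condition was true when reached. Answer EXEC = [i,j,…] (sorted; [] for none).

[0] flags=1001 → (cmp)
[1] flags=1001 VC?F → skip
[2] flags=1001 HI?F → skip
[3] flags=0010 → (cmp)
[4] flags=0010 HI?T → r1=0xe6
[5] flags=0010 LE?F → skip
[6] flags=0010 VC?T → r0=0x33
[7] flags=0000 → (cmp)
[8] flags=0000 NE?T → r1=0x4d
[9] flags=0000 GT?T → r3=0xfd

EXEC = [4,6,8,9]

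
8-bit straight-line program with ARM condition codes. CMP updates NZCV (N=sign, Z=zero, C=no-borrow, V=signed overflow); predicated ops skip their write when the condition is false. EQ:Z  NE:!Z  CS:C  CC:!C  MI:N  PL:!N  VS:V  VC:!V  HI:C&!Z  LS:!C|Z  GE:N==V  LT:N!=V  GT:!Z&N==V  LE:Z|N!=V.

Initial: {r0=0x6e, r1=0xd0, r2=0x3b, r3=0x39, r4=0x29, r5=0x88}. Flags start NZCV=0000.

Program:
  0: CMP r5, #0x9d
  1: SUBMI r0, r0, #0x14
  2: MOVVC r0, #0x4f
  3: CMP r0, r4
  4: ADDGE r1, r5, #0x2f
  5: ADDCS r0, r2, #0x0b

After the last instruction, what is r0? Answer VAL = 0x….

[0] flags=1000 → (cmp)
[1] flags=1000 MI?T → r0=0x5a
[2] flags=1000 VC?T → r0=0x4f
[3] flags=0010 → (cmp)
[4] flags=0010 GE?T → r1=0xb7
[5] flags=0010 CS?T → r0=0x46

VAL = 0x46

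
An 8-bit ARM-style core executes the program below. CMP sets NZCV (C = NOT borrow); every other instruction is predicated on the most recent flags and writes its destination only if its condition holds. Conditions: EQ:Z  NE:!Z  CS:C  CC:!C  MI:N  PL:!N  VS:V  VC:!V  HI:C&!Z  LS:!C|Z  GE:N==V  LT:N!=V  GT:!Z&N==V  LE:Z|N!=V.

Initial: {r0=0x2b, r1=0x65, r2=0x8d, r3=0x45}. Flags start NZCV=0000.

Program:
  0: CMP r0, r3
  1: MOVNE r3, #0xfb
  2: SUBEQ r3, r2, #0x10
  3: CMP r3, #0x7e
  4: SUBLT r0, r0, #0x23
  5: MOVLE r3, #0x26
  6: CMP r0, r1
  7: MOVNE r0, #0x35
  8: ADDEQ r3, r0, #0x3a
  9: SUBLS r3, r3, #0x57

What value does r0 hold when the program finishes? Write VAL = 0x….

VAL = 0x35

0: ✓ CMP  NZCV=1000
1: ✓ MOVNE  r3←0xfb
2: · SUBEQ
3: ✓ CMP  NZCV=0011
4: ✓ SUBLT  r0←0x08
5: ✓ MOVLE  r3←0x26
6: ✓ CMP  NZCV=1000
7: ✓ MOVNE  r0←0x35
8: · ADDEQ
9: ✓ SUBLS  r3←0xcf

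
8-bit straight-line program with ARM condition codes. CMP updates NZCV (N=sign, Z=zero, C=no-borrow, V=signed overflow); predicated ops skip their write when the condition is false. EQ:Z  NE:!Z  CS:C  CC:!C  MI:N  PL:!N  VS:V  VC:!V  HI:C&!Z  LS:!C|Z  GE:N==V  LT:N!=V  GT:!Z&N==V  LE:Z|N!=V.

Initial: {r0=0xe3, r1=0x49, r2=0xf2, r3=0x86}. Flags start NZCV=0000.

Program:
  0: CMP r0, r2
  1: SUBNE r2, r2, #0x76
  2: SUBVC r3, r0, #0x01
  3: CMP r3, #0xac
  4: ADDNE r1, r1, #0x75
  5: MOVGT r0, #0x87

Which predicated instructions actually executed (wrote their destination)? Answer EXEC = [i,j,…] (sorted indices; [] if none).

EXEC = [1,2,4,5]

0: ✓ CMP  NZCV=1000
1: ✓ SUBNE  r2←0x7c
2: ✓ SUBVC  r3←0xe2
3: ✓ CMP  NZCV=0010
4: ✓ ADDNE  r1←0xbe
5: ✓ MOVGT  r0←0x87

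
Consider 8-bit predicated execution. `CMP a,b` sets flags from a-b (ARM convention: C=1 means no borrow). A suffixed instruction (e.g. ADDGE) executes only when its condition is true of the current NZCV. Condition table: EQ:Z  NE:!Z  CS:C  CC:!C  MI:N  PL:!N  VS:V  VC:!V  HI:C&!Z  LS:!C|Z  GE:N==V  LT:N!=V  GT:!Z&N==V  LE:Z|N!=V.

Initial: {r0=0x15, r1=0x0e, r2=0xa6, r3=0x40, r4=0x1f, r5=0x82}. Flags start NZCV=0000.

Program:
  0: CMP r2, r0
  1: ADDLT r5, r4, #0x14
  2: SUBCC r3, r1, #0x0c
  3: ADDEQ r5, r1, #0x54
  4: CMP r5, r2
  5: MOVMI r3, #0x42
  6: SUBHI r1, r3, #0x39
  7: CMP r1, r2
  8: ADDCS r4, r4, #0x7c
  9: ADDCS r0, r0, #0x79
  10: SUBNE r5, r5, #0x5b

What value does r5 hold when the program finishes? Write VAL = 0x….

0: ✓ CMP  NZCV=1010
1: ✓ ADDLT  r5←0x33
2: · SUBCC
3: · ADDEQ
4: ✓ CMP  NZCV=1001
5: ✓ MOVMI  r3←0x42
6: · SUBHI
7: ✓ CMP  NZCV=0000
8: · ADDCS
9: · ADDCS
10: ✓ SUBNE  r5←0xd8

VAL = 0xd8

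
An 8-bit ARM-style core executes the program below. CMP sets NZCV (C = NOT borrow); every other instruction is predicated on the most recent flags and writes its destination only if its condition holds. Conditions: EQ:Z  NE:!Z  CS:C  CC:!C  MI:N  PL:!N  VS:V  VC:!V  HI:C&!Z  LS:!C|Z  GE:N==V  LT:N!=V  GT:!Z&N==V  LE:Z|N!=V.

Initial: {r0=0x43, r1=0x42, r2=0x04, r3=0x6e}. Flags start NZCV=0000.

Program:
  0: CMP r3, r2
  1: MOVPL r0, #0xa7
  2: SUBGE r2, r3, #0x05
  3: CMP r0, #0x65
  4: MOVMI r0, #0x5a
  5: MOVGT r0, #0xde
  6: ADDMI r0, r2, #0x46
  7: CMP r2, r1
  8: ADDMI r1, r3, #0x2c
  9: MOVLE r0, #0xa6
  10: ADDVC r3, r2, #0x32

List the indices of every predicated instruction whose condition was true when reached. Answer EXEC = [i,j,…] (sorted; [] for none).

0: ✓ CMP  NZCV=0010
1: ✓ MOVPL  r0←0xa7
2: ✓ SUBGE  r2←0x69
3: ✓ CMP  NZCV=0011
4: · MOVMI
5: · MOVGT
6: · ADDMI
7: ✓ CMP  NZCV=0010
8: · ADDMI
9: · MOVLE
10: ✓ ADDVC  r3←0x9b

EXEC = [1,2,10]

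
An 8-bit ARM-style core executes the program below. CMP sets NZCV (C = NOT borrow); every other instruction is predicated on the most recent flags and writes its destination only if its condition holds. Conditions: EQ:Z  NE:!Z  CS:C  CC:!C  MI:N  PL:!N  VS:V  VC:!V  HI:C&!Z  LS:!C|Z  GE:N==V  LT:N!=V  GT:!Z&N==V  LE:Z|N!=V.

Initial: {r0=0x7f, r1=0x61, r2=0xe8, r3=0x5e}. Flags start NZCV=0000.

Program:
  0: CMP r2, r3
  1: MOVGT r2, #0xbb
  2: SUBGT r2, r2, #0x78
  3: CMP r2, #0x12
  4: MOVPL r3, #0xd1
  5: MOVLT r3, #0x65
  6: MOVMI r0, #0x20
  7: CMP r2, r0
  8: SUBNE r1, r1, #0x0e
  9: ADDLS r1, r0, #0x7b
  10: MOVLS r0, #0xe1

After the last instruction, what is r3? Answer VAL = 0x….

[0] flags=1010 → (cmp)
[1] flags=1010 GT?F → skip
[2] flags=1010 GT?F → skip
[3] flags=1010 → (cmp)
[4] flags=1010 PL?F → skip
[5] flags=1010 LT?T → r3=0x65
[6] flags=1010 MI?T → r0=0x20
[7] flags=1010 → (cmp)
[8] flags=1010 NE?T → r1=0x53
[9] flags=1010 LS?F → skip
[10] flags=1010 LS?F → skip

VAL = 0x65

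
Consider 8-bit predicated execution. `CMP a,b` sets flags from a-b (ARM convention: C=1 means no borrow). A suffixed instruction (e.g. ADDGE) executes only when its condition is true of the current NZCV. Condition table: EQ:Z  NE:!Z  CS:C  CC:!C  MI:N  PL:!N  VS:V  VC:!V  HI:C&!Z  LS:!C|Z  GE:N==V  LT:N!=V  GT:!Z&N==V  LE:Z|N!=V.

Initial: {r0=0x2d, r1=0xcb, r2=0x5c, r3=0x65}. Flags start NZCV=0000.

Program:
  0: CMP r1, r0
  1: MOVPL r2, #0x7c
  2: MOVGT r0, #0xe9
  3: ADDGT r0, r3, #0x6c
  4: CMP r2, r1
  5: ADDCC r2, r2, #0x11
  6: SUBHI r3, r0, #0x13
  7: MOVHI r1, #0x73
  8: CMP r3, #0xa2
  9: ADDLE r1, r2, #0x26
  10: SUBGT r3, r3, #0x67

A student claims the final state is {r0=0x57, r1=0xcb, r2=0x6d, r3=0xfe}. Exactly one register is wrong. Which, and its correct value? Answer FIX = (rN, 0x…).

[0] flags=1010 → (cmp)
[1] flags=1010 PL?F → skip
[2] flags=1010 GT?F → skip
[3] flags=1010 GT?F → skip
[4] flags=1001 → (cmp)
[5] flags=1001 CC?T → r2=0x6d
[6] flags=1001 HI?F → skip
[7] flags=1001 HI?F → skip
[8] flags=1001 → (cmp)
[9] flags=1001 LE?F → skip
[10] flags=1001 GT?T → r3=0xfe

FIX = (r0, 0x2d)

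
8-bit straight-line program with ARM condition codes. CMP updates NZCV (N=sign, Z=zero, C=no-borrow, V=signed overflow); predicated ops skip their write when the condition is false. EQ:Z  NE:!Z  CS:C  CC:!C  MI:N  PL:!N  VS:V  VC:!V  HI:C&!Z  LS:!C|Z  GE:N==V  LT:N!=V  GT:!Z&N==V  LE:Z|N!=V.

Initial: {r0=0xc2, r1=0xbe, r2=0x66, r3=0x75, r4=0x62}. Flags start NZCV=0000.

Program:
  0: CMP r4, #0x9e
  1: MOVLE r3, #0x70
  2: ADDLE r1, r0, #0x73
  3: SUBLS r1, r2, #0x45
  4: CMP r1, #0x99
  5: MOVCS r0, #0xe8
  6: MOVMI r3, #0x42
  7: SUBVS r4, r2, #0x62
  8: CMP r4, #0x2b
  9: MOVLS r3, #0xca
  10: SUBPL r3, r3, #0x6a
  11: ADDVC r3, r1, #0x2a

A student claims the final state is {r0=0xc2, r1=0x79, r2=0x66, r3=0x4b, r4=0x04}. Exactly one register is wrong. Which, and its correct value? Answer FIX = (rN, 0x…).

0: ✓ CMP  NZCV=1001
1: · MOVLE
2: · ADDLE
3: ✓ SUBLS  r1←0x21
4: ✓ CMP  NZCV=1001
5: · MOVCS
6: ✓ MOVMI  r3←0x42
7: ✓ SUBVS  r4←0x04
8: ✓ CMP  NZCV=1000
9: ✓ MOVLS  r3←0xca
10: · SUBPL
11: ✓ ADDVC  r3←0x4b

FIX = (r1, 0x21)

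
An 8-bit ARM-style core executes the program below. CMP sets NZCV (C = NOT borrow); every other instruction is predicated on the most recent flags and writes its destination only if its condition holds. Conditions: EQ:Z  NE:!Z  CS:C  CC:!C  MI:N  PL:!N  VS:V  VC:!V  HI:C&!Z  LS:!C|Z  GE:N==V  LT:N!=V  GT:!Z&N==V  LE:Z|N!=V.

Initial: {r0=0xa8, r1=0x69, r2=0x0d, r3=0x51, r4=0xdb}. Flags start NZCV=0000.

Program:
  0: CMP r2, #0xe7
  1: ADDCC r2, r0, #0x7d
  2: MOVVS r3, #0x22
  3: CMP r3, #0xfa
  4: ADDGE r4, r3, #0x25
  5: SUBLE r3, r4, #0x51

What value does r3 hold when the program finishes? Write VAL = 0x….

[0] flags=0000 → (cmp)
[1] flags=0000 CC?T → r2=0x25
[2] flags=0000 VS?F → skip
[3] flags=0000 → (cmp)
[4] flags=0000 GE?T → r4=0x76
[5] flags=0000 LE?F → skip

VAL = 0x51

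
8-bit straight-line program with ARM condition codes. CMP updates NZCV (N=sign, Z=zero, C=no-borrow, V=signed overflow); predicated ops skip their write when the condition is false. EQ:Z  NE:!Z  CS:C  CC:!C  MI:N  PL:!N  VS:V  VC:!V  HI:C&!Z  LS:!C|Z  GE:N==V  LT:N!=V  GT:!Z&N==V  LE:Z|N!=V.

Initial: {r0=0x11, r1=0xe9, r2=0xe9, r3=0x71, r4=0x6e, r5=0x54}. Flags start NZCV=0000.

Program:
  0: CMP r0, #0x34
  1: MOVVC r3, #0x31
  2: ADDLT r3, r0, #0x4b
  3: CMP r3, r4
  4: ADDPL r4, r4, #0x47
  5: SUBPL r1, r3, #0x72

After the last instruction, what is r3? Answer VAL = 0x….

VAL = 0x5c

[0] flags=1000 → (cmp)
[1] flags=1000 VC?T → r3=0x31
[2] flags=1000 LT?T → r3=0x5c
[3] flags=1000 → (cmp)
[4] flags=1000 PL?F → skip
[5] flags=1000 PL?F → skip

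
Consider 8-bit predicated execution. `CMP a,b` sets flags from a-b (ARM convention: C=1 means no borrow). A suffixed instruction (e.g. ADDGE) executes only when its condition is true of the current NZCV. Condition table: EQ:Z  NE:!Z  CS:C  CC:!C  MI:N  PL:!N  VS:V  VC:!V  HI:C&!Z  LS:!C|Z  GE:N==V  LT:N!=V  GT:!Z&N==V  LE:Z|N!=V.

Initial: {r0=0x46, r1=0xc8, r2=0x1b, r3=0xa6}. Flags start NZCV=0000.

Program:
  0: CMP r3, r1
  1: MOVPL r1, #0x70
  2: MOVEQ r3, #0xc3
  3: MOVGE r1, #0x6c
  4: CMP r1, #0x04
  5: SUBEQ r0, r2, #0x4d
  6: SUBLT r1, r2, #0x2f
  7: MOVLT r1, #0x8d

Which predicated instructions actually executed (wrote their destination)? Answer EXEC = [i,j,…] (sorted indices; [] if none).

[0] flags=1000 → (cmp)
[1] flags=1000 PL?F → skip
[2] flags=1000 EQ?F → skip
[3] flags=1000 GE?F → skip
[4] flags=1010 → (cmp)
[5] flags=1010 EQ?F → skip
[6] flags=1010 LT?T → r1=0xec
[7] flags=1010 LT?T → r1=0x8d

EXEC = [6,7]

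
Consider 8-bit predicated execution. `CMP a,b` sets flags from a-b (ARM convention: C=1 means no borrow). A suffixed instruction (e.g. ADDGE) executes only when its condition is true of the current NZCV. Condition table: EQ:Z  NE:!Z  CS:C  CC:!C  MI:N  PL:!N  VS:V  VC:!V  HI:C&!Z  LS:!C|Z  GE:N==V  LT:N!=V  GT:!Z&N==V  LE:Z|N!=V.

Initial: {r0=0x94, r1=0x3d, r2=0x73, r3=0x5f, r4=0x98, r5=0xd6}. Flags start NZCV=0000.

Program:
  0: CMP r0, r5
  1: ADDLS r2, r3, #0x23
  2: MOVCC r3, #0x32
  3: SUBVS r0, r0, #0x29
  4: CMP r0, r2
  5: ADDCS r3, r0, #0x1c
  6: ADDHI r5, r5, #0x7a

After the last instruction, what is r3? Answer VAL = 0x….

VAL = 0xb0

[0] flags=1000 → (cmp)
[1] flags=1000 LS?T → r2=0x82
[2] flags=1000 CC?T → r3=0x32
[3] flags=1000 VS?F → skip
[4] flags=0010 → (cmp)
[5] flags=0010 CS?T → r3=0xb0
[6] flags=0010 HI?T → r5=0x50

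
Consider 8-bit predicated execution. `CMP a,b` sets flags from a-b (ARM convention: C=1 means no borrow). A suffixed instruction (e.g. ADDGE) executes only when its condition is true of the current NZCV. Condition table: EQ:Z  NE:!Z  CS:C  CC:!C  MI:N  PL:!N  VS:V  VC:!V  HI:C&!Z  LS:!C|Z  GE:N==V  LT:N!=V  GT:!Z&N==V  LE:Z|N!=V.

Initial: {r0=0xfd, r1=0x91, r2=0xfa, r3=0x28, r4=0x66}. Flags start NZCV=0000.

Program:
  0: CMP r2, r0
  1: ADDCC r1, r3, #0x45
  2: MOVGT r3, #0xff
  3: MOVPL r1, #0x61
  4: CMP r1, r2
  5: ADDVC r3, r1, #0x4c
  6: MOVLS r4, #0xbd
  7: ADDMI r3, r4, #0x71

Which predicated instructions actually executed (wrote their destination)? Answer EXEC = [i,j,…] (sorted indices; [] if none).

EXEC = [1,5,6]

0: ✓ CMP  NZCV=1000
1: ✓ ADDCC  r1←0x6d
2: · MOVGT
3: · MOVPL
4: ✓ CMP  NZCV=0000
5: ✓ ADDVC  r3←0xb9
6: ✓ MOVLS  r4←0xbd
7: · ADDMI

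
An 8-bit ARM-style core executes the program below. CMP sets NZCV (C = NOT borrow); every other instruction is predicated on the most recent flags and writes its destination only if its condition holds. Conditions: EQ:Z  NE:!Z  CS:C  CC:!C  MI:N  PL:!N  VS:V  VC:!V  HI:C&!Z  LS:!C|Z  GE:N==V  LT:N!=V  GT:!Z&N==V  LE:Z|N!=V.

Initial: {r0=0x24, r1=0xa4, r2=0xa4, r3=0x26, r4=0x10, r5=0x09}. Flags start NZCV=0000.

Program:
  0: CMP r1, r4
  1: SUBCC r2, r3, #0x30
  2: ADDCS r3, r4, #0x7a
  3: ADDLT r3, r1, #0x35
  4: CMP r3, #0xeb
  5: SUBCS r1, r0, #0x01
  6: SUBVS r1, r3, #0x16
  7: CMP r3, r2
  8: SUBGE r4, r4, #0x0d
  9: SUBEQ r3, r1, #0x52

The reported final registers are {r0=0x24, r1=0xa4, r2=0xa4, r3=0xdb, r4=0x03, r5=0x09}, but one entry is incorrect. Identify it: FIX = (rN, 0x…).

[0] flags=1010 → (cmp)
[1] flags=1010 CC?F → skip
[2] flags=1010 CS?T → r3=0x8a
[3] flags=1010 LT?T → r3=0xd9
[4] flags=1000 → (cmp)
[5] flags=1000 CS?F → skip
[6] flags=1000 VS?F → skip
[7] flags=0010 → (cmp)
[8] flags=0010 GE?T → r4=0x03
[9] flags=0010 EQ?F → skip

FIX = (r3, 0xd9)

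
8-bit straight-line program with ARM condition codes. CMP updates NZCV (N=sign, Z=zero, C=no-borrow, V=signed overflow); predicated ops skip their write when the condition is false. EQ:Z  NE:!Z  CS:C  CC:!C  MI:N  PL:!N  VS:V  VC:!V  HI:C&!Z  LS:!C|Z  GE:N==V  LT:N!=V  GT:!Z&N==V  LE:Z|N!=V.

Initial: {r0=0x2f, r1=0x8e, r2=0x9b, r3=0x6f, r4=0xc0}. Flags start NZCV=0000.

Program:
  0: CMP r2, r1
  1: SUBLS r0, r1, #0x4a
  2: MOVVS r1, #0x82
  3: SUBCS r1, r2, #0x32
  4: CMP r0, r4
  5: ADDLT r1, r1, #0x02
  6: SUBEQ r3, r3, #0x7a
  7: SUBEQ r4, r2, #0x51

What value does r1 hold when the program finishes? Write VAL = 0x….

0: ✓ CMP  NZCV=0010
1: · SUBLS
2: · MOVVS
3: ✓ SUBCS  r1←0x69
4: ✓ CMP  NZCV=0000
5: · ADDLT
6: · SUBEQ
7: · SUBEQ

VAL = 0x69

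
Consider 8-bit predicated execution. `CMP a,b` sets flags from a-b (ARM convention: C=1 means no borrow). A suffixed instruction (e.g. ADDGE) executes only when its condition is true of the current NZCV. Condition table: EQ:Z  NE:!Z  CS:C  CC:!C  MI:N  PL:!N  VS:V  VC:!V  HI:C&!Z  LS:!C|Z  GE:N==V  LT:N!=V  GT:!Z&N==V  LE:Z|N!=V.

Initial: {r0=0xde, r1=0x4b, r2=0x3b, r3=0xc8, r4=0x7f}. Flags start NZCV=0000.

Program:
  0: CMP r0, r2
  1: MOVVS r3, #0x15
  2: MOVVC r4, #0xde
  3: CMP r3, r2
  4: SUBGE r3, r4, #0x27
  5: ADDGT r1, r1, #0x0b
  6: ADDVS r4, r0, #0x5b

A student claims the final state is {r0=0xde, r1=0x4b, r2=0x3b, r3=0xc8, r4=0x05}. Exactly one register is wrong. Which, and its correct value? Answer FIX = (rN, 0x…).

[0] flags=1010 → (cmp)
[1] flags=1010 VS?F → skip
[2] flags=1010 VC?T → r4=0xde
[3] flags=1010 → (cmp)
[4] flags=1010 GE?F → skip
[5] flags=1010 GT?F → skip
[6] flags=1010 VS?F → skip

FIX = (r4, 0xde)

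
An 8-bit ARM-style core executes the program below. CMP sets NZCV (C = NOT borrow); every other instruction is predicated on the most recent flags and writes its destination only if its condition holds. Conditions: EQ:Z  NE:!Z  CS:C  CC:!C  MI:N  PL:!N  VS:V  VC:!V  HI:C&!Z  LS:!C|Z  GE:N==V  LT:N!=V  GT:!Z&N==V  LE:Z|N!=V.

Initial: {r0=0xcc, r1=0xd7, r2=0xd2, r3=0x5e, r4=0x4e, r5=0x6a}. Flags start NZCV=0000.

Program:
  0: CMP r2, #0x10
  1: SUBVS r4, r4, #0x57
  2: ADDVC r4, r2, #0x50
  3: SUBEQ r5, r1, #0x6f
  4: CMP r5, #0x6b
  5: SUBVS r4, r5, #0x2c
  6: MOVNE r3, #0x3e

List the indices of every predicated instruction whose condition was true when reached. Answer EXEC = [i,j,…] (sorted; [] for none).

0: ✓ CMP  NZCV=1010
1: · SUBVS
2: ✓ ADDVC  r4←0x22
3: · SUBEQ
4: ✓ CMP  NZCV=1000
5: · SUBVS
6: ✓ MOVNE  r3←0x3e

EXEC = [2,6]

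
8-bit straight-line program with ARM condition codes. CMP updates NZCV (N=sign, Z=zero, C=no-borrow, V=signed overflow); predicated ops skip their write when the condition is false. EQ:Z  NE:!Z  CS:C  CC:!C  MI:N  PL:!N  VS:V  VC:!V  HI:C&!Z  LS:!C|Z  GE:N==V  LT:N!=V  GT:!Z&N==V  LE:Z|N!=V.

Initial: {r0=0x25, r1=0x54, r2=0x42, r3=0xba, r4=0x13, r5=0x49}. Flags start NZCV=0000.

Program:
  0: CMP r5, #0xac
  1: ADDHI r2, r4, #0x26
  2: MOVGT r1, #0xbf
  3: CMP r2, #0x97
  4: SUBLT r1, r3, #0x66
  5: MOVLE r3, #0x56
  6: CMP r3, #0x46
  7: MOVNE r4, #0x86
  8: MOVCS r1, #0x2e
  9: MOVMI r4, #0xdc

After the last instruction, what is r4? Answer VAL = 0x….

VAL = 0x86

[0] flags=1001 → (cmp)
[1] flags=1001 HI?F → skip
[2] flags=1001 GT?T → r1=0xbf
[3] flags=1001 → (cmp)
[4] flags=1001 LT?F → skip
[5] flags=1001 LE?F → skip
[6] flags=0011 → (cmp)
[7] flags=0011 NE?T → r4=0x86
[8] flags=0011 CS?T → r1=0x2e
[9] flags=0011 MI?F → skip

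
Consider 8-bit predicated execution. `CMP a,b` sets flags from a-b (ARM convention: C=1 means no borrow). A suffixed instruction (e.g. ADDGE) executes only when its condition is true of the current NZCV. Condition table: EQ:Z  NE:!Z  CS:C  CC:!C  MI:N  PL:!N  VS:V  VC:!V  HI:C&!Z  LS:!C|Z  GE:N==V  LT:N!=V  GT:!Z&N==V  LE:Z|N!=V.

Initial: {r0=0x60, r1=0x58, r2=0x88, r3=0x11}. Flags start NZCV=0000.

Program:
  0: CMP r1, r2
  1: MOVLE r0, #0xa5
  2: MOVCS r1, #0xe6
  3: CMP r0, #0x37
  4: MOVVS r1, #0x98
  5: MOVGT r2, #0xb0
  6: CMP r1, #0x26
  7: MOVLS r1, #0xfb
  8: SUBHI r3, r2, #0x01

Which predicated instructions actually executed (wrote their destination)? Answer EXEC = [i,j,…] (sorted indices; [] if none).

EXEC = [5,8]

[0] flags=1001 → (cmp)
[1] flags=1001 LE?F → skip
[2] flags=1001 CS?F → skip
[3] flags=0010 → (cmp)
[4] flags=0010 VS?F → skip
[5] flags=0010 GT?T → r2=0xb0
[6] flags=0010 → (cmp)
[7] flags=0010 LS?F → skip
[8] flags=0010 HI?T → r3=0xaf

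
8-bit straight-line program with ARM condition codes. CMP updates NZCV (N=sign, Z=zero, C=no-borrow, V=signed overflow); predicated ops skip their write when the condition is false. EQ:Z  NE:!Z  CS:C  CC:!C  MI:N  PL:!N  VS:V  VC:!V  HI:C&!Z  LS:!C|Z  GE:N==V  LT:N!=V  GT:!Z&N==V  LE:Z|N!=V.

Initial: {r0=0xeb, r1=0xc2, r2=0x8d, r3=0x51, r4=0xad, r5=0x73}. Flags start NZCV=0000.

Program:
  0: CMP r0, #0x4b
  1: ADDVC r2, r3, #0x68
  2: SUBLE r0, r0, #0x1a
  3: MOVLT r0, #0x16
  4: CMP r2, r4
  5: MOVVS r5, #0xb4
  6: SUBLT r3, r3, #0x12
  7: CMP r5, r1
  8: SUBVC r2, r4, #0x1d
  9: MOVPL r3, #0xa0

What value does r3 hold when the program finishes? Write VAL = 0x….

VAL = 0x51

0: ✓ CMP  NZCV=1010
1: ✓ ADDVC  r2←0xb9
2: ✓ SUBLE  r0←0xd1
3: ✓ MOVLT  r0←0x16
4: ✓ CMP  NZCV=0010
5: · MOVVS
6: · SUBLT
7: ✓ CMP  NZCV=1001
8: · SUBVC
9: · MOVPL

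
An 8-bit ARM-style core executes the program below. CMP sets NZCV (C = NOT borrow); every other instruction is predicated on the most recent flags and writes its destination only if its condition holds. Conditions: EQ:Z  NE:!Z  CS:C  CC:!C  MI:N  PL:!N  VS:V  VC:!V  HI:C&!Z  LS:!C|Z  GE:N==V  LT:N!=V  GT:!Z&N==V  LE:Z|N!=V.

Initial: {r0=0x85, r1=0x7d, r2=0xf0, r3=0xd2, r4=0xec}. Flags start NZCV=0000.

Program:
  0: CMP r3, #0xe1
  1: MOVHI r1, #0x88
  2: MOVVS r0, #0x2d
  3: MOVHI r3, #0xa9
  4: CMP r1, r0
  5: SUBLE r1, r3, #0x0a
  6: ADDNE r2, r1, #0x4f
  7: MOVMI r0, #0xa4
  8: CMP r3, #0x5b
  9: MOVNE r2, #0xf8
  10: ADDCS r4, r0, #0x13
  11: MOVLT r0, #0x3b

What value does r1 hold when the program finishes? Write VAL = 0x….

VAL = 0x7d

0: ✓ CMP  NZCV=1000
1: · MOVHI
2: · MOVVS
3: · MOVHI
4: ✓ CMP  NZCV=1001
5: · SUBLE
6: ✓ ADDNE  r2←0xcc
7: ✓ MOVMI  r0←0xa4
8: ✓ CMP  NZCV=0011
9: ✓ MOVNE  r2←0xf8
10: ✓ ADDCS  r4←0xb7
11: ✓ MOVLT  r0←0x3b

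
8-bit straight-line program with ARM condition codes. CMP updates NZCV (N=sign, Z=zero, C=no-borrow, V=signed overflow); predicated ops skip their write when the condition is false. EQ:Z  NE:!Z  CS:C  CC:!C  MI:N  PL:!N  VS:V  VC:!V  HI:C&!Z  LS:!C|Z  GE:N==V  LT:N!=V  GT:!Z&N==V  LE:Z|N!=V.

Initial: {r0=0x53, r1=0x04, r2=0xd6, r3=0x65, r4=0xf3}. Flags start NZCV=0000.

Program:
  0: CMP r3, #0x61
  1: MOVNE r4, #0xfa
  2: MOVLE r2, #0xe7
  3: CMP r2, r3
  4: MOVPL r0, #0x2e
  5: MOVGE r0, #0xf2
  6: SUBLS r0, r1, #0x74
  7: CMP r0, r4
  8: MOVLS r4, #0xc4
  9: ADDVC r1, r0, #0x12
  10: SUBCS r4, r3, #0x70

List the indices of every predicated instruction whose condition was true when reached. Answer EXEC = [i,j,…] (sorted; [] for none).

0: ✓ CMP  NZCV=0010
1: ✓ MOVNE  r4←0xfa
2: · MOVLE
3: ✓ CMP  NZCV=0011
4: ✓ MOVPL  r0←0x2e
5: · MOVGE
6: · SUBLS
7: ✓ CMP  NZCV=0000
8: ✓ MOVLS  r4←0xc4
9: ✓ ADDVC  r1←0x40
10: · SUBCS

EXEC = [1,4,8,9]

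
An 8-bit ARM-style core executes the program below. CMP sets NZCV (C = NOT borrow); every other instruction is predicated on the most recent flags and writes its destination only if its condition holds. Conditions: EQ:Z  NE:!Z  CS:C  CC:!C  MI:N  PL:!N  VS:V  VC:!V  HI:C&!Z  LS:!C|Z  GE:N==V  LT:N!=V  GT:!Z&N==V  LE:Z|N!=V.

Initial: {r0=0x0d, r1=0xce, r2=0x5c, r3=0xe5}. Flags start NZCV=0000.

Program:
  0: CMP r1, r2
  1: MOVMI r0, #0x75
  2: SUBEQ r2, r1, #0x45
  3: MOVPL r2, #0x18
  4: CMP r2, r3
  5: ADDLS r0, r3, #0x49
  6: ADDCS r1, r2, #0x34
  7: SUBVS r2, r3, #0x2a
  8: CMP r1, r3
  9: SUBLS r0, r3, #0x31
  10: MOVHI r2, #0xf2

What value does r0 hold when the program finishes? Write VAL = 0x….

VAL = 0xb4

0: ✓ CMP  NZCV=0011
1: · MOVMI
2: · SUBEQ
3: ✓ MOVPL  r2←0x18
4: ✓ CMP  NZCV=0000
5: ✓ ADDLS  r0←0x2e
6: · ADDCS
7: · SUBVS
8: ✓ CMP  NZCV=1000
9: ✓ SUBLS  r0←0xb4
10: · MOVHI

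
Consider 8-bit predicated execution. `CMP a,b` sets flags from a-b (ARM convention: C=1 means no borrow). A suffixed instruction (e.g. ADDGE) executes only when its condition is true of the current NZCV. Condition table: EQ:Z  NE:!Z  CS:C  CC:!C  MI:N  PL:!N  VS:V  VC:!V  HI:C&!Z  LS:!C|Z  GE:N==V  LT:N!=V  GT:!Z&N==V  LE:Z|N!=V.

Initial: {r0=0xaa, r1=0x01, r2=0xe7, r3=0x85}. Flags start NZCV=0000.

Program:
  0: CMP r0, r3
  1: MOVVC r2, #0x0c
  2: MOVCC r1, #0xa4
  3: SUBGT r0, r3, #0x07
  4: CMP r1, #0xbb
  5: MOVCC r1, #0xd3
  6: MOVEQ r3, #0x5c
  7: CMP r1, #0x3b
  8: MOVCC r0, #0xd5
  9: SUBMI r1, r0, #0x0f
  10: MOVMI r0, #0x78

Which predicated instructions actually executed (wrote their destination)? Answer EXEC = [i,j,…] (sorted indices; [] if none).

EXEC = [1,3,5,9,10]

0: ✓ CMP  NZCV=0010
1: ✓ MOVVC  r2←0x0c
2: · MOVCC
3: ✓ SUBGT  r0←0x7e
4: ✓ CMP  NZCV=0000
5: ✓ MOVCC  r1←0xd3
6: · MOVEQ
7: ✓ CMP  NZCV=1010
8: · MOVCC
9: ✓ SUBMI  r1←0x6f
10: ✓ MOVMI  r0←0x78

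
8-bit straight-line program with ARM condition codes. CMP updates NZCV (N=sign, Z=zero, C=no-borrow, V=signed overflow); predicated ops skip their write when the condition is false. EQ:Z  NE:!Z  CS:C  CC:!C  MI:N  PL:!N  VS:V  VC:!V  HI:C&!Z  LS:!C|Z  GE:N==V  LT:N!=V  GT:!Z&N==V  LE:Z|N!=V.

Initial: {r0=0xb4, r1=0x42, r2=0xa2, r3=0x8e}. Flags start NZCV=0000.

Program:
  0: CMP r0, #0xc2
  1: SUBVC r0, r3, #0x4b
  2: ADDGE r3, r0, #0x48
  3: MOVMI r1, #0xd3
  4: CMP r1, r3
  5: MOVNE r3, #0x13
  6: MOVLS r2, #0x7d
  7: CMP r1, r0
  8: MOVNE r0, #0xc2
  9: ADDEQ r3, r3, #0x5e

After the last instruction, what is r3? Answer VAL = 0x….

VAL = 0x13

[0] flags=1000 → (cmp)
[1] flags=1000 VC?T → r0=0x43
[2] flags=1000 GE?F → skip
[3] flags=1000 MI?T → r1=0xd3
[4] flags=0010 → (cmp)
[5] flags=0010 NE?T → r3=0x13
[6] flags=0010 LS?F → skip
[7] flags=1010 → (cmp)
[8] flags=1010 NE?T → r0=0xc2
[9] flags=1010 EQ?F → skip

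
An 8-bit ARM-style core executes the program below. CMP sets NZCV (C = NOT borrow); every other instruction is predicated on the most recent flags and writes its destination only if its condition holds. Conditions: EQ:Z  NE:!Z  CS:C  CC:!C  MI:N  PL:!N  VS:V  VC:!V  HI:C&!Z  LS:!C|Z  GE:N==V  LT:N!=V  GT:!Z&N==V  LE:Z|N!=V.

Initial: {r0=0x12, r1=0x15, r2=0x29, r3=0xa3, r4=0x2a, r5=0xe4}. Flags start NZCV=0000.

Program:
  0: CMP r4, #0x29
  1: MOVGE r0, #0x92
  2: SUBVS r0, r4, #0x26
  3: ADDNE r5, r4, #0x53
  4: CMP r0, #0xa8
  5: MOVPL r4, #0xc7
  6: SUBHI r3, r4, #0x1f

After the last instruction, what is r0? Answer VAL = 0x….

VAL = 0x92

[0] flags=0010 → (cmp)
[1] flags=0010 GE?T → r0=0x92
[2] flags=0010 VS?F → skip
[3] flags=0010 NE?T → r5=0x7d
[4] flags=1000 → (cmp)
[5] flags=1000 PL?F → skip
[6] flags=1000 HI?F → skip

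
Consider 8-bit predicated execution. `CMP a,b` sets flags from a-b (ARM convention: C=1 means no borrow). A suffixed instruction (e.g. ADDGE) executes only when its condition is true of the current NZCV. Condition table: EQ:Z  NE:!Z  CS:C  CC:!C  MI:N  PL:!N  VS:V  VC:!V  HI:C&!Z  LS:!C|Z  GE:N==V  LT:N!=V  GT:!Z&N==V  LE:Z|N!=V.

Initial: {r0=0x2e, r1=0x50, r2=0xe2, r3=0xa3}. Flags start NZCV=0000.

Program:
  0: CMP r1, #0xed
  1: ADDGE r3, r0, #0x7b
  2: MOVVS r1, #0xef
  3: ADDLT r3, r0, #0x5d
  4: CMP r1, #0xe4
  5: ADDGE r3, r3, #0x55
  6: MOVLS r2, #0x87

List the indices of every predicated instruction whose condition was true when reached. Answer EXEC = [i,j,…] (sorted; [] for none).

0: ✓ CMP  NZCV=0000
1: ✓ ADDGE  r3←0xa9
2: · MOVVS
3: · ADDLT
4: ✓ CMP  NZCV=0000
5: ✓ ADDGE  r3←0xfe
6: ✓ MOVLS  r2←0x87

EXEC = [1,5,6]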